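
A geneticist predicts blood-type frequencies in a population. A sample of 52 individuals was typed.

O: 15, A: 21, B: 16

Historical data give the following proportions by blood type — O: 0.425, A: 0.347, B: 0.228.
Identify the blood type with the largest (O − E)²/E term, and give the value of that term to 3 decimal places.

Expected counts E_i = n·p_i: 52×0.425 = 22.1, 52×0.347 = 18.044, 52×0.228 = 11.856.
cat         O        E   (O−E)²/E
O          15     22.1     2.2810
A          21   18.044     0.4843
B          16   11.856     1.4484
The largest term is for O: 2.281.

O, 2.281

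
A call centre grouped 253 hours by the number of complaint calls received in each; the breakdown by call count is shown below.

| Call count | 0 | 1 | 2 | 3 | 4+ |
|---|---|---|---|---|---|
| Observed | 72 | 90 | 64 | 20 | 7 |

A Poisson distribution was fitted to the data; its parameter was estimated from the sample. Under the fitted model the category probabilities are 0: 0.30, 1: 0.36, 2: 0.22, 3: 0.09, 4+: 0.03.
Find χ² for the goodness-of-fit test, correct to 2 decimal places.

Expected counts E_i = n·p_i: 253×0.30 = 75.9, 253×0.36 = 91.08, 253×0.22 = 55.66, 253×0.09 = 22.77, 253×0.03 = 7.59.
0: (72 − 75.9)²/75.9 = 15.21/75.9 = 0.200
1: (90 − 91.08)²/91.08 = 1.1664/91.08 = 0.013
2: (64 − 55.66)²/55.66 = 69.5556/55.66 = 1.250
3: (20 − 22.77)²/22.77 = 7.6729/22.77 = 0.337
4+: (7 − 7.59)²/7.59 = 0.3481/7.59 = 0.046
Sum = 1.85

1.85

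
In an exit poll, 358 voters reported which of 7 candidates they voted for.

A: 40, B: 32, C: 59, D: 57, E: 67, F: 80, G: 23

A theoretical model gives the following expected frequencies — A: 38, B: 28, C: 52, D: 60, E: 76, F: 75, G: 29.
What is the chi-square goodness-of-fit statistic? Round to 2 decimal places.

4.41

χ² = (40−38)²/38 + (32−28)²/28 + (59−52)²/52 + (57−60)²/60 + (67−76)²/76 + (80−75)²/75 + (23−29)²/29
   = 0.105 + 0.571 + 0.942 + 0.150 + 1.066 + 0.333 + 1.241
Sum = 4.41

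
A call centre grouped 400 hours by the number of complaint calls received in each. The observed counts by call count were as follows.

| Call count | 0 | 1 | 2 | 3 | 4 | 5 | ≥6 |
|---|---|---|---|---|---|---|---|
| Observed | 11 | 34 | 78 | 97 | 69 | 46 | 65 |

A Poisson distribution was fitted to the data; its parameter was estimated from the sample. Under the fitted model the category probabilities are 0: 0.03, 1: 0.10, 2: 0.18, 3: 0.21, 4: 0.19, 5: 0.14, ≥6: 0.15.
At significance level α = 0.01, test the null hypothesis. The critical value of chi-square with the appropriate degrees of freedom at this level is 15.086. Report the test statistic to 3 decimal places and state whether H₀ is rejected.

6.342; do not reject

Expected counts E_i = n·p_i: 400×0.03 = 12, 400×0.10 = 40, 400×0.18 = 72, 400×0.21 = 84, 400×0.19 = 76, 400×0.14 = 56, 400×0.15 = 60.
cat         O        E   (O−E)²/E
0          11       12     0.0833
1          34       40     0.9000
2          78       72     0.5000
3          97       84     2.0119
4          69       76     0.6447
5          46       56     1.7857
≥6         65       60     0.4167
Sum = 6.342
df = 5. Since 6.342 < 15.086, we do not reject H₀.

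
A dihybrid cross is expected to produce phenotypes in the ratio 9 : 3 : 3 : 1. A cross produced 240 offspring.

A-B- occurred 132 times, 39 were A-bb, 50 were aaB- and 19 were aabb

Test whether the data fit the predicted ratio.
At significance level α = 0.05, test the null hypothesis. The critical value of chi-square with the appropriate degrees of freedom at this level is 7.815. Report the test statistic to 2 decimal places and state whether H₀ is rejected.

2.49; do not reject

Ratio total = 16. Expected counts: 240×9/16 = 135, 240×3/16 = 45, 240×3/16 = 45, 240×1/16 = 15.
χ² = (132−135)²/135 + (39−45)²/45 + (50−45)²/45 + (19−15)²/15
   = 0.067 + 0.800 + 0.556 + 1.067
Sum = 2.49
df = 3. Since 2.49 < 7.815, we do not reject H₀.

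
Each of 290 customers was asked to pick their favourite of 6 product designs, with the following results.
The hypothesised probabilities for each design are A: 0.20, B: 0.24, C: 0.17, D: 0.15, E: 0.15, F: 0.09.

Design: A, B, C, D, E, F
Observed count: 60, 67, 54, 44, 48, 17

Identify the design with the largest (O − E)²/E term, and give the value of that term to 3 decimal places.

F, 3.173

Expected counts E_i = n·p_i: 290×0.20 = 58, 290×0.24 = 69.6, 290×0.17 = 49.3, 290×0.15 = 43.5, 290×0.15 = 43.5, 290×0.09 = 26.1.
χ² = (60−58)²/58 + (67−69.6)²/69.6 + (54−49.3)²/49.3 + (44−43.5)²/43.5 + (48−43.5)²/43.5 + (17−26.1)²/26.1
   = 0.0690 + 0.0971 + 0.4481 + 0.0057 + 0.4655 + 3.1728
The largest term is for F: 3.173.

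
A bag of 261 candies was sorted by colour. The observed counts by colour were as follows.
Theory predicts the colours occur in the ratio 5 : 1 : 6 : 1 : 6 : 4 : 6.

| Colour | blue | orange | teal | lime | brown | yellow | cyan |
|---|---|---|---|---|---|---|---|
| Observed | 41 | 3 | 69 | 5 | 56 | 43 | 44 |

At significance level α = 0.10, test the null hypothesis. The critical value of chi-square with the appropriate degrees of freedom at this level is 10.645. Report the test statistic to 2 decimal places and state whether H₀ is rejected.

13.59; reject

Ratio total = 29. Expected counts: 261×5/29 = 45, 261×1/29 = 9, 261×6/29 = 54, 261×1/29 = 9, 261×6/29 = 54, 261×4/29 = 36, 261×6/29 = 54.
cat         O        E   (O−E)²/E
blue       41       45      0.356
orange      3        9      4.000
teal       69       54      4.167
lime        5        9      1.778
brown      56       54      0.074
yellow     43       36      1.361
cyan       44       54      1.852
Sum = 13.59
df = 6. Since 13.59 > 10.645, we reject H₀.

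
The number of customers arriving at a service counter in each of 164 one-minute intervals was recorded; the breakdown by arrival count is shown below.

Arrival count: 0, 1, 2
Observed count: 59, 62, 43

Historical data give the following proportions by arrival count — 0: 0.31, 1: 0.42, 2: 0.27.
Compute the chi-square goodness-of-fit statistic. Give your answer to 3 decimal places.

2.034

Expected counts E_i = n·p_i: 164×0.31 = 50.84, 164×0.42 = 68.88, 164×0.27 = 44.28.
χ² = (59−50.84)²/50.84 + (62−68.88)²/68.88 + (43−44.28)²/44.28
   = 1.3097 + 0.6872 + 0.0370
Sum = 2.034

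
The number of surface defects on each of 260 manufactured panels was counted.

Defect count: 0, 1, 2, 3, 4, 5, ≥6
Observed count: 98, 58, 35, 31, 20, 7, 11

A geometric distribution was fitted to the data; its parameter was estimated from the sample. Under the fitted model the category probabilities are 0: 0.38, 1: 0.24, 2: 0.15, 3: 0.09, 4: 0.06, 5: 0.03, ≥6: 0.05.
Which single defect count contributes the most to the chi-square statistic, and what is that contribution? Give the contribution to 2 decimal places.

Expected counts E_i = n·p_i: 260×0.38 = 98.8, 260×0.24 = 62.4, 260×0.15 = 39, 260×0.09 = 23.4, 260×0.06 = 15.6, 260×0.03 = 7.8, 260×0.05 = 13.
χ² = (98−98.8)²/98.8 + (58−62.4)²/62.4 + (35−39)²/39 + (31−23.4)²/23.4 + (20−15.6)²/15.6 + (7−7.8)²/7.8 + (11−13)²/13
   = 0.006 + 0.310 + 0.410 + 2.468 + 1.241 + 0.082 + 0.308
The largest term is for 3: 2.47.

3, 2.47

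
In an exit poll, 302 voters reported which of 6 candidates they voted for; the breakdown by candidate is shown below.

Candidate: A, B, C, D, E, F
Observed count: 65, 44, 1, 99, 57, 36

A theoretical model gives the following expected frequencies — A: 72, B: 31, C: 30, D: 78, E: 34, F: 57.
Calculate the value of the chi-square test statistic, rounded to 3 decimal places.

cat         O        E   (O−E)²/E
A          65       72     0.6806
B          44       31     5.4516
C           1       30    28.0333
D          99       78     5.6538
E          57       34    15.5588
F          36       57     7.7368
Sum = 63.115

63.115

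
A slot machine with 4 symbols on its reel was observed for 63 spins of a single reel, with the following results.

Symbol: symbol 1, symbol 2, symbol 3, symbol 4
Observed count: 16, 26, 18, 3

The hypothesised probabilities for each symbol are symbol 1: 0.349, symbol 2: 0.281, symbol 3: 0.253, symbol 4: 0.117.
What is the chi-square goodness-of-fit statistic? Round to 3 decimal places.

8.377

Expected counts E_i = n·p_i: 63×0.349 = 21.987, 63×0.281 = 17.703, 63×0.253 = 15.939, 63×0.117 = 7.371.
symbol 1: (16 − 21.987)²/21.987 = 35.844169/21.987 = 1.6302
symbol 2: (26 − 17.703)²/17.703 = 68.840209/17.703 = 3.8886
symbol 3: (18 − 15.939)²/15.939 = 4.247721/15.939 = 0.2665
symbol 4: (3 − 7.371)²/7.371 = 19.105641/7.371 = 2.5920
Sum = 8.377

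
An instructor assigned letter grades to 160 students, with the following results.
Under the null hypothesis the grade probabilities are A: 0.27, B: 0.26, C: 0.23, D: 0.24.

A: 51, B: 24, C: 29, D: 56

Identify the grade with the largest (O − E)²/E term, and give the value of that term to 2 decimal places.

D, 8.07

Expected counts E_i = n·p_i: 160×0.27 = 43.2, 160×0.26 = 41.6, 160×0.23 = 36.8, 160×0.24 = 38.4.
A: (51 − 43.2)²/43.2 = 60.84/43.2 = 1.408
B: (24 − 41.6)²/41.6 = 309.76/41.6 = 7.446
C: (29 − 36.8)²/36.8 = 60.84/36.8 = 1.653
D: (56 − 38.4)²/38.4 = 309.76/38.4 = 8.067
The largest term is for D: 8.07.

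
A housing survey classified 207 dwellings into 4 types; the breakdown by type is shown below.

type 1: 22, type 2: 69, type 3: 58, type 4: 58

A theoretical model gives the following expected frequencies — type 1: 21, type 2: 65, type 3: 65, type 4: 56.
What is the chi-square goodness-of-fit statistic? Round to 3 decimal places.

χ² = (22−21)²/21 + (69−65)²/65 + (58−65)²/65 + (58−56)²/56
   = 0.0476 + 0.2462 + 0.7538 + 0.0714
Sum = 1.119

1.119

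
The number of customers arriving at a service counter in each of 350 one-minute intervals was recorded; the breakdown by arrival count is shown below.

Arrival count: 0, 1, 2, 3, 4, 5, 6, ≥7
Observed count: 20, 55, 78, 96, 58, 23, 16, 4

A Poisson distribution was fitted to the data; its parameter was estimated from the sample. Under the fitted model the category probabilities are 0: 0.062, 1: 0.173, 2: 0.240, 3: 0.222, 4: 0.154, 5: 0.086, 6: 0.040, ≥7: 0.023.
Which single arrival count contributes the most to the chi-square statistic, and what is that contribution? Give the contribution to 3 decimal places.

3, 4.310

Expected counts E_i = n·p_i: 350×0.062 = 21.7, 350×0.173 = 60.55, 350×0.240 = 84, 350×0.222 = 77.7, 350×0.154 = 53.9, 350×0.086 = 30.1, 350×0.040 = 14, 350×0.023 = 8.05.
0: (20 − 21.7)²/21.7 = 2.89/21.7 = 0.1332
1: (55 − 60.55)²/60.55 = 30.8025/60.55 = 0.5087
2: (78 − 84)²/84 = 36/84 = 0.4286
3: (96 − 77.7)²/77.7 = 334.89/77.7 = 4.3100
4: (58 − 53.9)²/53.9 = 16.81/53.9 = 0.3119
5: (23 − 30.1)²/30.1 = 50.41/30.1 = 1.6748
6: (16 − 14)²/14 = 4/14 = 0.2857
≥7: (4 − 8.05)²/8.05 = 16.4025/8.05 = 2.0376
The largest term is for 3: 4.310.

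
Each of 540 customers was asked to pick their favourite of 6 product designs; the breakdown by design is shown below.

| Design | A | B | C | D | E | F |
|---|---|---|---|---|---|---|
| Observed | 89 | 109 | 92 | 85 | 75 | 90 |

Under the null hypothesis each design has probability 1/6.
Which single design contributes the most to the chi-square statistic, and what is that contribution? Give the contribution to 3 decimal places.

Expected count for each of the 6 categories: 540/6 = 90.
cat         O        E   (O−E)²/E
A          89       90     0.0111
B         109       90     4.0111
C          92       90     0.0444
D          85       90     0.2778
E          75       90     2.5000
F          90       90     0.0000
The largest term is for B: 4.011.

B, 4.011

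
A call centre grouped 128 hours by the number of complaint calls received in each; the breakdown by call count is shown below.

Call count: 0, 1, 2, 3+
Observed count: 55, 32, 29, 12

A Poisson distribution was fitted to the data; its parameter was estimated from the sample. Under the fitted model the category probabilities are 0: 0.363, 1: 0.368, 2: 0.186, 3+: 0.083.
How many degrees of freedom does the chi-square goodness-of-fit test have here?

2

There are k = 4 categories and 1 parameter estimated from the data, so df = 4 − 1 − 1 = 2.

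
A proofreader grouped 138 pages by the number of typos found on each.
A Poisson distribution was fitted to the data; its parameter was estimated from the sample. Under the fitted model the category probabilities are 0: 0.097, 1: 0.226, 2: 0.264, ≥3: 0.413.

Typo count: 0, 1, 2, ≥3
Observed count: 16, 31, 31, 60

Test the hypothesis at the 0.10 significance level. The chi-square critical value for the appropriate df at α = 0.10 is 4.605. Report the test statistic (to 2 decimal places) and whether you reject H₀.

1.48; do not reject

Expected counts E_i = n·p_i: 138×0.097 = 13.386, 138×0.226 = 31.188, 138×0.264 = 36.432, 138×0.413 = 56.994.
χ² = (16−13.386)²/13.386 + (31−31.188)²/31.188 + (31−36.432)²/36.432 + (60−56.994)²/56.994
   = 0.510 + 0.001 + 0.810 + 0.159
Sum = 1.48
df = 2. Since 1.48 < 4.605, we do not reject H₀.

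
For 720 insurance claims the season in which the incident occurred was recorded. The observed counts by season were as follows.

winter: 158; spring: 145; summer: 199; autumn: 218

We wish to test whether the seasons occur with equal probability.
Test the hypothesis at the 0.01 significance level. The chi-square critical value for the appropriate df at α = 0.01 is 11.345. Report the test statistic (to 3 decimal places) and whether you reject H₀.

19.522; reject

Expected count for each of the 4 categories: 720/4 = 180.
winter: (158 − 180)²/180 = 484/180 = 2.6889
spring: (145 − 180)²/180 = 1225/180 = 6.8056
summer: (199 − 180)²/180 = 361/180 = 2.0056
autumn: (218 − 180)²/180 = 1444/180 = 8.0222
Sum = 19.522
df = 3. Since 19.522 > 11.345, we reject H₀.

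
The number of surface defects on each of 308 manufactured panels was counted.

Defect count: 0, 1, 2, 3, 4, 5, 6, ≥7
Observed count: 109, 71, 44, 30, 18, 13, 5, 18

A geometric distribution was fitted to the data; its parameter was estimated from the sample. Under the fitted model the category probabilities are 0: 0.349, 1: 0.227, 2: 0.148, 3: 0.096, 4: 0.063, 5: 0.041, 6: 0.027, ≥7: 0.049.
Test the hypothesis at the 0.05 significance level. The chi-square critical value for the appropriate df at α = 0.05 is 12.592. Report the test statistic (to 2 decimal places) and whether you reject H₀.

Expected counts E_i = n·p_i: 308×0.349 = 107.492, 308×0.227 = 69.916, 308×0.148 = 45.584, 308×0.096 = 29.568, 308×0.063 = 19.404, 308×0.041 = 12.628, 308×0.027 = 8.316, 308×0.049 = 15.092.
χ² = (109−107.492)²/107.492 + (71−69.916)²/69.916 + (44−45.584)²/45.584 + (30−29.568)²/29.568 + (18−19.404)²/19.404 + (13−12.628)²/12.628 + (5−8.316)²/8.316 + (18−15.092)²/15.092
   = 0.021 + 0.017 + 0.055 + 0.006 + 0.102 + 0.011 + 1.322 + 0.560
Sum = 2.09
df = 6. Since 2.09 < 12.592, we do not reject H₀.

2.09; do not reject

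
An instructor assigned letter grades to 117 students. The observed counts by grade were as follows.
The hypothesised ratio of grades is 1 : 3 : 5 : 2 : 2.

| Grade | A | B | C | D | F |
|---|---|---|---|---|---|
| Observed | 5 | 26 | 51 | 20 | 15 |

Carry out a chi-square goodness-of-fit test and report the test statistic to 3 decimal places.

3.337

Ratio total = 13. Expected counts: 117×1/13 = 9, 117×3/13 = 27, 117×5/13 = 45, 117×2/13 = 18, 117×2/13 = 18.
A: (5 − 9)²/9 = 16/9 = 1.7778
B: (26 − 27)²/27 = 1/27 = 0.0370
C: (51 − 45)²/45 = 36/45 = 0.8000
D: (20 − 18)²/18 = 4/18 = 0.2222
F: (15 − 18)²/18 = 9/18 = 0.5000
Sum = 3.337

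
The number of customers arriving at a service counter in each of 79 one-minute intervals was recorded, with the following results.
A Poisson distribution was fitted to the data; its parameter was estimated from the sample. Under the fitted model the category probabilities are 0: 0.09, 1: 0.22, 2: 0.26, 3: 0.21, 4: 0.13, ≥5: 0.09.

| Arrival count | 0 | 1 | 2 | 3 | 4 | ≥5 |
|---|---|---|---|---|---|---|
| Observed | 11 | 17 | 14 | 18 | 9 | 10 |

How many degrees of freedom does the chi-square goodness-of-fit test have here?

4

There are k = 6 categories and 1 parameter estimated from the data, so df = 6 − 1 − 1 = 4.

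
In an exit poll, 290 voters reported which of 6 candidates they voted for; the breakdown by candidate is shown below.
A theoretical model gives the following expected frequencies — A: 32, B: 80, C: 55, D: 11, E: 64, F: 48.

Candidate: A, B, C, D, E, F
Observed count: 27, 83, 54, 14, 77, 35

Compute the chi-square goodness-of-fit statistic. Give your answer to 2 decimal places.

7.89

A: (27 − 32)²/32 = 25/32 = 0.781
B: (83 − 80)²/80 = 9/80 = 0.113
C: (54 − 55)²/55 = 1/55 = 0.018
D: (14 − 11)²/11 = 9/11 = 0.818
E: (77 − 64)²/64 = 169/64 = 2.641
F: (35 − 48)²/48 = 169/48 = 3.521
Sum = 7.89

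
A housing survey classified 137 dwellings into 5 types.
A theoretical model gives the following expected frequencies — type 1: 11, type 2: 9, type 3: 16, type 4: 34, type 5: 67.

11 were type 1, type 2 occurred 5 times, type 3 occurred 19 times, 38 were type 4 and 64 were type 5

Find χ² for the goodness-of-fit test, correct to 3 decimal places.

type 1: (11 − 11)²/11 = 0/11 = 0.0000
type 2: (5 − 9)²/9 = 16/9 = 1.7778
type 3: (19 − 16)²/16 = 9/16 = 0.5625
type 4: (38 − 34)²/34 = 16/34 = 0.4706
type 5: (64 − 67)²/67 = 9/67 = 0.1343
Sum = 2.945

2.945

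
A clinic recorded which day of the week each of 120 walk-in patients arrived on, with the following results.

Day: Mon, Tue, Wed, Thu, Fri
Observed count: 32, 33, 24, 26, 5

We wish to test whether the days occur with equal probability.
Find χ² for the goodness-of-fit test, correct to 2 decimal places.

Expected count for each of the 5 categories: 120/5 = 24.
χ² = (32−24)²/24 + (33−24)²/24 + (24−24)²/24 + (26−24)²/24 + (5−24)²/24
   = 2.667 + 3.375 + 0.000 + 0.167 + 15.042
Sum = 21.25

21.25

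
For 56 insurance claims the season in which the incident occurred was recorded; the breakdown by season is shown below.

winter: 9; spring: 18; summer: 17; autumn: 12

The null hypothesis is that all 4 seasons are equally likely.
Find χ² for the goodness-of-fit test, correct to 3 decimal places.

Expected count for each of the 4 categories: 56/4 = 14.
χ² = (9−14)²/14 + (18−14)²/14 + (17−14)²/14 + (12−14)²/14
   = 1.7857 + 1.1429 + 0.6429 + 0.2857
Sum = 3.857

3.857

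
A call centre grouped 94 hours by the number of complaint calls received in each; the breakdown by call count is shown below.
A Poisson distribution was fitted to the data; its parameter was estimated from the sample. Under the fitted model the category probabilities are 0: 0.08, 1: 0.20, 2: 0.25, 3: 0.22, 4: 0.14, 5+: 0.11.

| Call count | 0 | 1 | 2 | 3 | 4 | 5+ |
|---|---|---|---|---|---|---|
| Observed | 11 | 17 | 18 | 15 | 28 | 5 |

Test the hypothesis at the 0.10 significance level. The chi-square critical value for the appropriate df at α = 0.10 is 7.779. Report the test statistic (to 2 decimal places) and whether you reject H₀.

24.12; reject

Expected counts E_i = n·p_i: 94×0.08 = 7.52, 94×0.20 = 18.8, 94×0.25 = 23.5, 94×0.22 = 20.68, 94×0.14 = 13.16, 94×0.11 = 10.34.
cat         O        E   (O−E)²/E
0          11     7.52      1.610
1          17     18.8      0.172
2          18     23.5      1.287
3          15    20.68      1.560
4          28    13.16     16.734
5+          5    10.34      2.758
Sum = 24.12
df = 4. Since 24.12 > 7.779, we reject H₀.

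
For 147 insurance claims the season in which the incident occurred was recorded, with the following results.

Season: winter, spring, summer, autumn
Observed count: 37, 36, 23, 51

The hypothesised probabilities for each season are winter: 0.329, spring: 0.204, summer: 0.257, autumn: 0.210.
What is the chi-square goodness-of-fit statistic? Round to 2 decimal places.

22.78

Expected counts E_i = n·p_i: 147×0.329 = 48.363, 147×0.204 = 29.988, 147×0.257 = 37.779, 147×0.210 = 30.87.
cat         O        E   (O−E)²/E
winter     37   48.363      2.670
spring     36   29.988      1.205
summer     23   37.779      5.781
autumn     51    30.87     13.127
Sum = 22.78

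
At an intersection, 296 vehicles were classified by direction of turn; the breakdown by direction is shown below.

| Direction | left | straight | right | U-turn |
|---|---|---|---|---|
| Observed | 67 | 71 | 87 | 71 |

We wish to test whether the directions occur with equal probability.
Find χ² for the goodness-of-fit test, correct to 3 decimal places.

3.189

Under H₀ each category has probability 1/4, so each expected count is 296/4 = 74.
left: (67 − 74)²/74 = 49/74 = 0.6622
straight: (71 − 74)²/74 = 9/74 = 0.1216
right: (87 − 74)²/74 = 169/74 = 2.2838
U-turn: (71 − 74)²/74 = 9/74 = 0.1216
Sum = 3.189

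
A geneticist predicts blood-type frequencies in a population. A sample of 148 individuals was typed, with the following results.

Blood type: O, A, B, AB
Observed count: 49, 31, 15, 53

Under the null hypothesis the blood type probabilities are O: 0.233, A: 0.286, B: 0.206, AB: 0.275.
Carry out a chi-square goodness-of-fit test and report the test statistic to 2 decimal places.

20.73

Expected counts E_i = n·p_i: 148×0.233 = 34.484, 148×0.286 = 42.328, 148×0.206 = 30.488, 148×0.275 = 40.7.
χ² = (49−34.484)²/34.484 + (31−42.328)²/42.328 + (15−30.488)²/30.488 + (53−40.7)²/40.7
   = 6.110 + 3.032 + 7.868 + 3.717
Sum = 20.73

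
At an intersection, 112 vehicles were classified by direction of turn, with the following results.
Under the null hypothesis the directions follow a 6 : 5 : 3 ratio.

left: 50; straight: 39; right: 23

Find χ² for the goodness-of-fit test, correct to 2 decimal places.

0.15

Ratio total = 14. Expected counts: 112×6/14 = 48, 112×5/14 = 40, 112×3/14 = 24.
cat           O        E   (O−E)²/E
left         50       48      0.083
straight     39       40      0.025
right        23       24      0.042
Sum = 0.15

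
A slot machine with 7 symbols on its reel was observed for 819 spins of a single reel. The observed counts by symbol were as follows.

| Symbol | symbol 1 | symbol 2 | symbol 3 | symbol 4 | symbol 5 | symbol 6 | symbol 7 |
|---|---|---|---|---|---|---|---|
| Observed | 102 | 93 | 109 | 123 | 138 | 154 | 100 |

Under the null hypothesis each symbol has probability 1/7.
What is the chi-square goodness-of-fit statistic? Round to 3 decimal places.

25.641

Expected count for each of the 7 categories: 819/7 = 117.
symbol 1: (102 − 117)²/117 = 225/117 = 1.9231
symbol 2: (93 − 117)²/117 = 576/117 = 4.9231
symbol 3: (109 − 117)²/117 = 64/117 = 0.5470
symbol 4: (123 − 117)²/117 = 36/117 = 0.3077
symbol 5: (138 − 117)²/117 = 441/117 = 3.7692
symbol 6: (154 − 117)²/117 = 1369/117 = 11.7009
symbol 7: (100 − 117)²/117 = 289/117 = 2.4701
Sum = 25.641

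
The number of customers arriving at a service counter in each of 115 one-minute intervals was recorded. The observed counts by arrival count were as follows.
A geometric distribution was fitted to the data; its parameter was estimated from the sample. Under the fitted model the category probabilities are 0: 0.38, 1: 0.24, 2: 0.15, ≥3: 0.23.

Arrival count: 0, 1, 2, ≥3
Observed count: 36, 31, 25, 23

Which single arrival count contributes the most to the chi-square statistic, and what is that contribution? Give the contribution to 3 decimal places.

Expected counts E_i = n·p_i: 115×0.38 = 43.7, 115×0.24 = 27.6, 115×0.15 = 17.25, 115×0.23 = 26.45.
cat         O        E   (O−E)²/E
0          36     43.7     1.3568
1          31     27.6     0.4188
2          25    17.25     3.4819
≥3         23    26.45     0.4500
The largest term is for 2: 3.482.

2, 3.482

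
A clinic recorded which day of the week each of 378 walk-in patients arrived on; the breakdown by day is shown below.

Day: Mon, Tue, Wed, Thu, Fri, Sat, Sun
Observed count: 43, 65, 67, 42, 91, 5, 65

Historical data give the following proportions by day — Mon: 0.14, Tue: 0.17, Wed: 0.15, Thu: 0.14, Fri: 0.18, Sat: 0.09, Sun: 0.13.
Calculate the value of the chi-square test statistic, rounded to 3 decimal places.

Expected counts E_i = n·p_i: 378×0.14 = 52.92, 378×0.17 = 64.26, 378×0.15 = 56.7, 378×0.14 = 52.92, 378×0.18 = 68.04, 378×0.09 = 34.02, 378×0.13 = 49.14.
Mon: (43 − 52.92)²/52.92 = 98.4064/52.92 = 1.8595
Tue: (65 − 64.26)²/64.26 = 0.5476/64.26 = 0.0085
Wed: (67 − 56.7)²/56.7 = 106.09/56.7 = 1.8711
Thu: (42 − 52.92)²/52.92 = 119.2464/52.92 = 2.2533
Fri: (91 − 68.04)²/68.04 = 527.1616/68.04 = 7.7478
Sat: (5 − 34.02)²/34.02 = 842.1604/34.02 = 24.7549
Sun: (65 − 49.14)²/49.14 = 251.5396/49.14 = 5.1188
Sum = 43.614

43.614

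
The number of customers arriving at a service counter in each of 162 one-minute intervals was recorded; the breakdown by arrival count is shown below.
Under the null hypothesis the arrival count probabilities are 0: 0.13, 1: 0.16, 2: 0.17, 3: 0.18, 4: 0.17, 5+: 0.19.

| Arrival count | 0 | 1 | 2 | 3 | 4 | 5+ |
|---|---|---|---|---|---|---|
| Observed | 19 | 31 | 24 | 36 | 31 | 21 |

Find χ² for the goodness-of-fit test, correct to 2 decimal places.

Expected counts E_i = n·p_i: 162×0.13 = 21.06, 162×0.16 = 25.92, 162×0.17 = 27.54, 162×0.18 = 29.16, 162×0.17 = 27.54, 162×0.19 = 30.78.
cat         O        E   (O−E)²/E
0          19    21.06      0.202
1          31    25.92      0.996
2          24    27.54      0.455
3          36    29.16      1.604
4          31    27.54      0.435
5+         21    30.78      3.107
Sum = 6.80

6.80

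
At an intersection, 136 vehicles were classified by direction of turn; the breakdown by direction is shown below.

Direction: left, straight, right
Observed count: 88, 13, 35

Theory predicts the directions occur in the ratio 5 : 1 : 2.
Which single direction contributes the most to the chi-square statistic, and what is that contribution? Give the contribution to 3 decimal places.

straight, 0.941

Ratio total = 8. Expected counts: 136×5/8 = 85, 136×1/8 = 17, 136×2/8 = 34.
left: (88 − 85)²/85 = 9/85 = 0.1059
straight: (13 − 17)²/17 = 16/17 = 0.9412
right: (35 − 34)²/34 = 1/34 = 0.0294
The largest term is for straight: 0.941.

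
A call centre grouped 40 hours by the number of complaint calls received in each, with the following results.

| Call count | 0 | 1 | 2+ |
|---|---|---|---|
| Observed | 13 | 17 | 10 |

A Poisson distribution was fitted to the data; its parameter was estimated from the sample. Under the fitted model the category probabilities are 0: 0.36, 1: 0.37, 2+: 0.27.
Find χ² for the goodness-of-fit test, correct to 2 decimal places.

Expected counts E_i = n·p_i: 40×0.36 = 14.4, 40×0.37 = 14.8, 40×0.27 = 10.8.
cat         O        E   (O−E)²/E
0          13     14.4      0.136
1          17     14.8      0.327
2+         10     10.8      0.059
Sum = 0.52

0.52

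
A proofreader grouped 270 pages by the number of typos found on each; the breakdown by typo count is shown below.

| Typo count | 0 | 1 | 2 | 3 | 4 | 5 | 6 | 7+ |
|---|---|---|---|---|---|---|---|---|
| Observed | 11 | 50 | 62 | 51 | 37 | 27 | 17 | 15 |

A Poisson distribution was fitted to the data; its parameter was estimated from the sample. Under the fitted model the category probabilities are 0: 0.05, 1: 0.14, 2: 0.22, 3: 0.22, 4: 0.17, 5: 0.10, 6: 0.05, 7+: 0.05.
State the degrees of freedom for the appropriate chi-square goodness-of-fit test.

There are k = 8 categories and 1 parameter estimated from the data, so df = 8 − 1 − 1 = 6.

6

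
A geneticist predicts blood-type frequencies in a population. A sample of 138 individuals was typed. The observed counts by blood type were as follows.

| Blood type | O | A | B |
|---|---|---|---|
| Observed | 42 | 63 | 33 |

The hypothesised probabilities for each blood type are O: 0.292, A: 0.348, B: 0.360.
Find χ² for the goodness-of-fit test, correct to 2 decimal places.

10.34

Expected counts E_i = n·p_i: 138×0.292 = 40.296, 138×0.348 = 48.024, 138×0.360 = 49.68.
χ² = (42−40.296)²/40.296 + (63−48.024)²/48.024 + (33−49.68)²/49.68
   = 0.072 + 4.670 + 5.600
Sum = 10.34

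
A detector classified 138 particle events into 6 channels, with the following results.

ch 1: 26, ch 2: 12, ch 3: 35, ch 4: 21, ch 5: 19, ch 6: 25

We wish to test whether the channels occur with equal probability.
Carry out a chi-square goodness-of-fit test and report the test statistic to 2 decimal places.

12.96

Under H₀ each category has probability 1/6, so each expected count is 138/6 = 23.
ch 1: (26 − 23)²/23 = 9/23 = 0.391
ch 2: (12 − 23)²/23 = 121/23 = 5.261
ch 3: (35 − 23)²/23 = 144/23 = 6.261
ch 4: (21 − 23)²/23 = 4/23 = 0.174
ch 5: (19 − 23)²/23 = 16/23 = 0.696
ch 6: (25 − 23)²/23 = 4/23 = 0.174
Sum = 12.96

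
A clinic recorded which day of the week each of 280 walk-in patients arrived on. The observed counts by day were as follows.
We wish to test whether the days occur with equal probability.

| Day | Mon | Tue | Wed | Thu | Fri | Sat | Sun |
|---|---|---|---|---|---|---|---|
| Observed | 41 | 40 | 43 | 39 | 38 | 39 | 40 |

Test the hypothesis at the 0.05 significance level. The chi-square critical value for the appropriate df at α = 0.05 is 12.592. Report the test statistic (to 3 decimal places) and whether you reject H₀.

0.400; do not reject

Expected count for each of the 7 categories: 280/7 = 40.
Mon: (41 − 40)²/40 = 1/40 = 0.0250
Tue: (40 − 40)²/40 = 0/40 = 0.0000
Wed: (43 − 40)²/40 = 9/40 = 0.2250
Thu: (39 − 40)²/40 = 1/40 = 0.0250
Fri: (38 − 40)²/40 = 4/40 = 0.1000
Sat: (39 − 40)²/40 = 1/40 = 0.0250
Sun: (40 − 40)²/40 = 0/40 = 0.0000
Sum = 0.400
df = 6. Since 0.400 < 12.592, we do not reject H₀.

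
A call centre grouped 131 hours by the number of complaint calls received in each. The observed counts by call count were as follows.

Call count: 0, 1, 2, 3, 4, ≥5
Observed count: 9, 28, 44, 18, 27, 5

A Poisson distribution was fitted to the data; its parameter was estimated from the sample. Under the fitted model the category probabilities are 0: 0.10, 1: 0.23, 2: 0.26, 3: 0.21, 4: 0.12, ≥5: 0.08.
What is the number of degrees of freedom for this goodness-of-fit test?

4

There are k = 6 categories and 1 parameter estimated from the data, so df = 6 − 1 − 1 = 4.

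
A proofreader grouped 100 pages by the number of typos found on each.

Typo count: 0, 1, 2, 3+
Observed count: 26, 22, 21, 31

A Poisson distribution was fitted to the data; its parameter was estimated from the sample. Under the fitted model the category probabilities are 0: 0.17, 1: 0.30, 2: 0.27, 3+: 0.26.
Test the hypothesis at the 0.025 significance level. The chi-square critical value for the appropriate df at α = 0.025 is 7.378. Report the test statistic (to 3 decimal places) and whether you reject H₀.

Expected counts E_i = n·p_i: 100×0.17 = 17, 100×0.30 = 30, 100×0.27 = 27, 100×0.26 = 26.
χ² = (26−17)²/17 + (22−30)²/30 + (21−27)²/27 + (31−26)²/26
   = 4.7647 + 2.1333 + 1.3333 + 0.9615
Sum = 9.193
df = 2. Since 9.193 > 7.378, we reject H₀.

9.193; reject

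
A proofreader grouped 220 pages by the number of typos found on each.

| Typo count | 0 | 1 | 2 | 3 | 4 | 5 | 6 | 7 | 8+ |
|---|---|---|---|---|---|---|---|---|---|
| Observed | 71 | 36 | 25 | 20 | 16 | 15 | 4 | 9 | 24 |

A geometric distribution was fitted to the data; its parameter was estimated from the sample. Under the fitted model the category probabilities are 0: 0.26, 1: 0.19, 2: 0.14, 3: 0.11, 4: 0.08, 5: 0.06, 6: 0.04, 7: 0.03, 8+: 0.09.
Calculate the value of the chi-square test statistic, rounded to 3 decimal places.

Expected counts E_i = n·p_i: 220×0.26 = 57.2, 220×0.19 = 41.8, 220×0.14 = 30.8, 220×0.11 = 24.2, 220×0.08 = 17.6, 220×0.06 = 13.2, 220×0.04 = 8.8, 220×0.03 = 6.6, 220×0.09 = 19.8.
cat         O        E   (O−E)²/E
0          71     57.2     3.3294
1          36     41.8     0.8048
2          25     30.8     1.0922
3          20     24.2     0.7289
4          16     17.6     0.1455
5          15     13.2     0.2455
6           4      8.8     2.6182
7           9      6.6     0.8727
8+         24     19.8     0.8909
Sum = 10.728

10.728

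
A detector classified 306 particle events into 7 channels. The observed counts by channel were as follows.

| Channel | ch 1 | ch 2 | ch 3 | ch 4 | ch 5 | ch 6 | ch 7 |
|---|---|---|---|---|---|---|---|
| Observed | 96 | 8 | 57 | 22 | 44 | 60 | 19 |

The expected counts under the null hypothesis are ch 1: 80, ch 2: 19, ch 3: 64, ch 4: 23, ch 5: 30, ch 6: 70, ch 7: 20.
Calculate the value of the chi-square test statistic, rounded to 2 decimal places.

χ² = (96−80)²/80 + (8−19)²/19 + (57−64)²/64 + (22−23)²/23 + (44−30)²/30 + (60−70)²/70 + (19−20)²/20
   = 3.200 + 6.368 + 0.766 + 0.043 + 6.533 + 1.429 + 0.050
Sum = 18.39

18.39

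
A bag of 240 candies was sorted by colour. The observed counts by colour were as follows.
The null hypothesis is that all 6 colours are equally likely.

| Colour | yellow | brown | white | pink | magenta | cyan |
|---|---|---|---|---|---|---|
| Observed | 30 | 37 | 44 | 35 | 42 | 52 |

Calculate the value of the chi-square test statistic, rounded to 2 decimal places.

7.45

Under H₀ each category has probability 1/6, so each expected count is 240/6 = 40.
yellow: (30 − 40)²/40 = 100/40 = 2.500
brown: (37 − 40)²/40 = 9/40 = 0.225
white: (44 − 40)²/40 = 16/40 = 0.400
pink: (35 − 40)²/40 = 25/40 = 0.625
magenta: (42 − 40)²/40 = 4/40 = 0.100
cyan: (52 − 40)²/40 = 144/40 = 3.600
Sum = 7.45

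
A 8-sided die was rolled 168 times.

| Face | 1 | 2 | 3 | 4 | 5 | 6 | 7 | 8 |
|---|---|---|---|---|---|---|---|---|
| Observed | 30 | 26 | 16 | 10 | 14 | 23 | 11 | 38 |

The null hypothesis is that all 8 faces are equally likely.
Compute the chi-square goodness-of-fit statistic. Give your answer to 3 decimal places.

33.048

Expected count for each of the 8 categories: 168/8 = 21.
cat         O        E   (O−E)²/E
1          30       21     3.8571
2          26       21     1.1905
3          16       21     1.1905
4          10       21     5.7619
5          14       21     2.3333
6          23       21     0.1905
7          11       21     4.7619
8          38       21    13.7619
Sum = 33.048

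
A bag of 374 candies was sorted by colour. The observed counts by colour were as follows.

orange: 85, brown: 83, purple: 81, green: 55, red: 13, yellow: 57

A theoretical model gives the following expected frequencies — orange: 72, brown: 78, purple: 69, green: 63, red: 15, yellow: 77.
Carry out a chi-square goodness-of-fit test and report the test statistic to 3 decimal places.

11.232

orange: (85 − 72)²/72 = 169/72 = 2.3472
brown: (83 − 78)²/78 = 25/78 = 0.3205
purple: (81 − 69)²/69 = 144/69 = 2.0870
green: (55 − 63)²/63 = 64/63 = 1.0159
red: (13 − 15)²/15 = 4/15 = 0.2667
yellow: (57 − 77)²/77 = 400/77 = 5.1948
Sum = 11.232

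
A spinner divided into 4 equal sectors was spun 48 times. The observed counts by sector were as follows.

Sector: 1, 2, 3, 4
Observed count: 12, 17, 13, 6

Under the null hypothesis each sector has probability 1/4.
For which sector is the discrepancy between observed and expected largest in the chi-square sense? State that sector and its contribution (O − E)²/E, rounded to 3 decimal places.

4, 3.000

Under H₀ each category has probability 1/4, so each expected count is 48/4 = 12.
cat         O        E   (O−E)²/E
1          12       12     0.0000
2          17       12     2.0833
3          13       12     0.0833
4           6       12     3.0000
The largest term is for 4: 3.000.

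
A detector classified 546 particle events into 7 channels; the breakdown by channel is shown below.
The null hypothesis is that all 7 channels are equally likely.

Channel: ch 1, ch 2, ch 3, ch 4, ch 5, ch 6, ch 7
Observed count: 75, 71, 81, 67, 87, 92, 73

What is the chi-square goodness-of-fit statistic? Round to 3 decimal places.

6.282

Expected count for each of the 7 categories: 546/7 = 78.
cat         O        E   (O−E)²/E
ch 1       75       78     0.1154
ch 2       71       78     0.6282
ch 3       81       78     0.1154
ch 4       67       78     1.5513
ch 5       87       78     1.0385
ch 6       92       78     2.5128
ch 7       73       78     0.3205
Sum = 6.282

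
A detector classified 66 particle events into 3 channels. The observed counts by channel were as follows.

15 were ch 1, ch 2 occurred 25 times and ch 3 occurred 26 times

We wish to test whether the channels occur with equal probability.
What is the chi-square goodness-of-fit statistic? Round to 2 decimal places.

Under H₀ each category has probability 1/3, so each expected count is 66/3 = 22.
cat         O        E   (O−E)²/E
ch 1       15       22      2.227
ch 2       25       22      0.409
ch 3       26       22      0.727
Sum = 3.36

3.36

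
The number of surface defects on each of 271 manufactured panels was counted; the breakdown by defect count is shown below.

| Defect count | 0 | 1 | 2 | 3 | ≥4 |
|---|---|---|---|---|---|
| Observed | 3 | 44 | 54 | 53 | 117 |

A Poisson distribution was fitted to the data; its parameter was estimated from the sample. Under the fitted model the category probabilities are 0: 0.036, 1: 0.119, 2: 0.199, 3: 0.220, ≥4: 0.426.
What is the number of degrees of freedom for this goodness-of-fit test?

3

There are k = 5 categories and 1 parameter estimated from the data, so df = 5 − 1 − 1 = 3.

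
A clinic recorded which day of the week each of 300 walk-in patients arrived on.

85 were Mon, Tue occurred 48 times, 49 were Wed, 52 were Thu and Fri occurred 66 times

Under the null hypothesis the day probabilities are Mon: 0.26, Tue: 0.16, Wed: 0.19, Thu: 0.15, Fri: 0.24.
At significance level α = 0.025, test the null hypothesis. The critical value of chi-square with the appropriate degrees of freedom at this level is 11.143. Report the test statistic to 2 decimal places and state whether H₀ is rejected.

3.34; do not reject

Expected counts E_i = n·p_i: 300×0.26 = 78, 300×0.16 = 48, 300×0.19 = 57, 300×0.15 = 45, 300×0.24 = 72.
cat         O        E   (O−E)²/E
Mon        85       78      0.628
Tue        48       48      0.000
Wed        49       57      1.123
Thu        52       45      1.089
Fri        66       72      0.500
Sum = 3.34
df = 4. Since 3.34 < 11.143, we do not reject H₀.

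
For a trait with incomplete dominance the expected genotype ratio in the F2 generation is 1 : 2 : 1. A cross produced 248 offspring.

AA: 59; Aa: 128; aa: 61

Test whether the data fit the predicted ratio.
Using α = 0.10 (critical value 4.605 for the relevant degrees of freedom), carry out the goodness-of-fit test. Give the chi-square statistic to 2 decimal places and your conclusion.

0.29; do not reject

Ratio total = 4. Expected counts: 248×1/4 = 62, 248×2/4 = 124, 248×1/4 = 62.
cat         O        E   (O−E)²/E
AA         59       62      0.145
Aa        128      124      0.129
aa         61       62      0.016
Sum = 0.29
df = 2. Since 0.29 < 4.605, we do not reject H₀.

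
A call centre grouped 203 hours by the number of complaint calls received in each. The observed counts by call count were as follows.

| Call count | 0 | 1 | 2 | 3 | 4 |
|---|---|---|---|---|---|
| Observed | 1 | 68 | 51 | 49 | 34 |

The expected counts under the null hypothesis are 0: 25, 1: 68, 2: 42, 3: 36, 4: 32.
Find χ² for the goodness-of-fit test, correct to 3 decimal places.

χ² = (1−25)²/25 + (68−68)²/68 + (51−42)²/42 + (49−36)²/36 + (34−32)²/32
   = 23.0400 + 0.0000 + 1.9286 + 4.6944 + 0.1250
Sum = 29.788

29.788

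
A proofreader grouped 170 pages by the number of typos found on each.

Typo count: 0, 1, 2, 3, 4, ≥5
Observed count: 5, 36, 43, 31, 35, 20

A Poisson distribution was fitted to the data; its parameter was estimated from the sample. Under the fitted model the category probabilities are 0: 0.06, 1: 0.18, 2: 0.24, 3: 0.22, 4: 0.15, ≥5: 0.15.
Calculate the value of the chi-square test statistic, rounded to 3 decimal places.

9.543

Expected counts E_i = n·p_i: 170×0.06 = 10.2, 170×0.18 = 30.6, 170×0.24 = 40.8, 170×0.22 = 37.4, 170×0.15 = 25.5, 170×0.15 = 25.5.
χ² = (5−10.2)²/10.2 + (36−30.6)²/30.6 + (43−40.8)²/40.8 + (31−37.4)²/37.4 + (35−25.5)²/25.5 + (20−25.5)²/25.5
   = 2.6510 + 0.9529 + 0.1186 + 1.0952 + 3.5392 + 1.1863
Sum = 9.543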